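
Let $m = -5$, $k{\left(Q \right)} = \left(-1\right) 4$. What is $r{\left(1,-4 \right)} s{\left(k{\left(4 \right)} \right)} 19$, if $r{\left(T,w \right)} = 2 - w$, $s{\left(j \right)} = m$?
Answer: $-570$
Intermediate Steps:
$k{\left(Q \right)} = -4$
$s{\left(j \right)} = -5$
$r{\left(1,-4 \right)} s{\left(k{\left(4 \right)} \right)} 19 = \left(2 - -4\right) \left(-5\right) 19 = \left(2 + 4\right) \left(-5\right) 19 = 6 \left(-5\right) 19 = \left(-30\right) 19 = -570$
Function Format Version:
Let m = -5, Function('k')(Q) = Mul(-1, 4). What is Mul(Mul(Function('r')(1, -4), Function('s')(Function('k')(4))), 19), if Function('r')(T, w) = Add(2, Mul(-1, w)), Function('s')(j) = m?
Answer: -570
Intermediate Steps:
Function('k')(Q) = -4
Function('s')(j) = -5
Mul(Mul(Function('r')(1, -4), Function('s')(Function('k')(4))), 19) = Mul(Mul(Add(2, Mul(-1, -4)), -5), 19) = Mul(Mul(Add(2, 4), -5), 19) = Mul(Mul(6, -5), 19) = Mul(-30, 19) = -570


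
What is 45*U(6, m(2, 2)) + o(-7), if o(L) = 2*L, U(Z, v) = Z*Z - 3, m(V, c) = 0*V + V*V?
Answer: 1471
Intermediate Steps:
m(V, c) = V**2 (m(V, c) = 0 + V**2 = V**2)
U(Z, v) = -3 + Z**2 (U(Z, v) = Z**2 - 3 = -3 + Z**2)
45*U(6, m(2, 2)) + o(-7) = 45*(-3 + 6**2) + 2*(-7) = 45*(-3 + 36) - 14 = 45*33 - 14 = 1485 - 14 = 1471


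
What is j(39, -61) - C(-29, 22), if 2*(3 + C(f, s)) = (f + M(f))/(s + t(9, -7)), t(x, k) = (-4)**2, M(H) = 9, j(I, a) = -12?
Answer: -166/19 ≈ -8.7368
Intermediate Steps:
t(x, k) = 16
C(f, s) = -3 + (9 + f)/(2*(16 + s)) (C(f, s) = -3 + ((f + 9)/(s + 16))/2 = -3 + ((9 + f)/(16 + s))/2 = -3 + (9 + f)/(2*(16 + s)))
j(39, -61) - C(-29, 22) = -12 - (-87 - 29 - 6*22)/(2*(16 + 22)) = -12 - (-87 - 29 - 132)/(2*38) = -12 - (-248)/(2*38) = -12 - 1*(-62/19) = -12 + 62/19 = -166/19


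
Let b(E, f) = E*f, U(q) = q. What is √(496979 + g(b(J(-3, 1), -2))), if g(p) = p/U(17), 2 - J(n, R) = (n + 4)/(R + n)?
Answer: √143626846/17 ≈ 704.97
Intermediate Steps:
J(n, R) = 2 - (4 + n)/(R + n) (J(n, R) = 2 - (n + 4)/(R + n) = 2 - (4 + n)/(R + n))
g(p) = p/17
√(496979 + g(b(J(-3, 1), -2))) = √(496979 + (((-4 - 3 + 2*1)/(1 - 3))*(-2))/17) = √(496979 + (((-4 - 3 + 2)/(-2))*(-2))/17) = √(496979 + (-½*(-5)*(-2))/17) = √(496979 + ((5/2)*(-2))/17) = √(496979 + (1/17)*(-5)) = √(496979 - 5/17) = √(8448638/17) = √143626846/17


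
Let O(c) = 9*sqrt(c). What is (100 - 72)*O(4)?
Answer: 504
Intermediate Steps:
(100 - 72)*O(4) = (100 - 72)*(9*sqrt(4)) = 28*(9*2) = 28*18 = 504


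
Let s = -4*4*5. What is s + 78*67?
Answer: 5146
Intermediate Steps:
s = -80 (s = -16*5 = -80)
s + 78*67 = -80 + 78*67 = -80 + 5226 = 5146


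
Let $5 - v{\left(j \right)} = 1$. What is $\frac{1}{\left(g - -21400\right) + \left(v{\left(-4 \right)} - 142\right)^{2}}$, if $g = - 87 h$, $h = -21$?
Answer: $\frac{1}{42271} \approx 2.3657 \cdot 10^{-5}$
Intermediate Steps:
$v{\left(j \right)} = 4$ ($v{\left(j \right)} = 5 - 1 = 4$)
$g = 1827$ ($g = \left(-87\right) \left(-21\right) = 1827$)
$\frac{1}{\left(g - -21400\right) + \left(v{\left(-4 \right)} - 142\right)^{2}} = \frac{1}{\left(1827 - -21400\right) + \left(4 - 142\right)^{2}} = \frac{1}{\left(1827 + 21400\right) + \left(-138\right)^{2}} = \frac{1}{23227 + 19044} = \frac{1}{42271}$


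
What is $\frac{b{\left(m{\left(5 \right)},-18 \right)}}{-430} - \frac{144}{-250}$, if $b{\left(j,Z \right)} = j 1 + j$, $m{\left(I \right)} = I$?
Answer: $\frac{2971}{5375} \approx 0.55274$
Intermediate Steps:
$b{\left(j,Z \right)} = 2 j$ ($b{\left(j,Z \right)} = j + j = 2 j$)
$\frac{b{\left(m{\left(5 \right)},-18 \right)}}{-430} - \frac{144}{-250} = \frac{2 \cdot 5}{-430} - \frac{144}{-250} = 10 \left(- \frac{1}{430}\right) - - \frac{72}{125} = - \frac{1}{43} + \frac{72}{125} = \frac{2971}{5375}$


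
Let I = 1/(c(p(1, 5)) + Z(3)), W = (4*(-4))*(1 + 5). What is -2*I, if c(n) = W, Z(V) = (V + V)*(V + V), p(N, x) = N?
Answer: 1/30 ≈ 0.033333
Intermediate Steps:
W = -96 (W = -16*6 = -96)
Z(V) = 4*V² (Z(V) = (2*V)*(2*V) = 4*V²)
c(n) = -96
I = -1/60 (I = 1/(-96 + 4*3²) = 1/(-96 + 4*9) = 1/(-96 + 36) = 1/(-60) = -1/60 ≈ -0.016667)
-2*I = -2*(-1/60) = 1/30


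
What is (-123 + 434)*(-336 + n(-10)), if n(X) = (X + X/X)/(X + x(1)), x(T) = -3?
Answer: -1355649/13 ≈ -1.0428e+5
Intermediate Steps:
n(X) = (1 + X)/(-3 + X) (n(X) = (X + X/X)/(X - 3) = (X + 1)/(-3 + X) = (1 + X)/(-3 + X))
(-123 + 434)*(-336 + n(-10)) = (-123 + 434)*(-336 + (1 - 10)/(-3 - 10)) = 311*(-336 - 9/(-13)) = 311*(-336 - 1/13*(-9)) = 311*(-336 + 9/13) = 311*(-4359/13) = -1355649/13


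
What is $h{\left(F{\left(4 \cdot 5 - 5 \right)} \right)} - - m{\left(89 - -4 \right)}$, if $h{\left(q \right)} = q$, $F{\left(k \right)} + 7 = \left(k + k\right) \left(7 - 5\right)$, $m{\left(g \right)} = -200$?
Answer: $-147$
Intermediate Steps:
$F{\left(k \right)} = -7 + 4 k$ ($F{\left(k \right)} = -7 + \left(k + k\right) \left(7 - 5\right) = -7 + 2 k 2 = -7 + 4 k$)
$h{\left(F{\left(4 \cdot 5 - 5 \right)} \right)} - - m{\left(89 - -4 \right)} = \left(-7 + 4 \left(4 \cdot 5 - 5\right)\right) - \left(-1\right) \left(-200\right) = \left(-7 + 4 \left(20 - 5\right)\right) - 200 = \left(-7 + 4 \cdot 15\right) - 200 = \left(-7 + 60\right) - 200 = 53 - 200 = -147$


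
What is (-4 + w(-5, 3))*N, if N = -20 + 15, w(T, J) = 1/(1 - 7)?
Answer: 125/6 ≈ 20.833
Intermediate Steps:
w(T, J) = -⅙ (w(T, J) = 1/(-6) = -⅙)
N = -5
(-4 + w(-5, 3))*N = (-4 - ⅙)*(-5) = -25/6*(-5) = 125/6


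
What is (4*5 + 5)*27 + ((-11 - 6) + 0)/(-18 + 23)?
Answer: 3358/5 ≈ 671.60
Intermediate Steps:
(4*5 + 5)*27 + ((-11 - 6) + 0)/(-18 + 23) = (20 + 5)*27 + (-17 + 0)/5 = 25*27 - 17*1/5 = 675 - 17/5 = 3358/5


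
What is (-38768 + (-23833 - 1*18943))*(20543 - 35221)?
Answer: 1196902832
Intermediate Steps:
(-38768 + (-23833 - 1*18943))*(20543 - 35221) = (-38768 + (-23833 - 18943))*(-14678) = (-38768 - 42776)*(-14678) = -81544*(-14678) = 1196902832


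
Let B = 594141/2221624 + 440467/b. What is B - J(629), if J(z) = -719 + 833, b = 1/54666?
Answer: 53493526572260733/2221624 ≈ 2.4079e+10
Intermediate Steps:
b = 1/54666 ≈ 1.8293e-5
B = 53493526825525869/2221624 (B = 594141/2221624 + 440467/(1/54666) = 594141*(1/2221624) + 440467*54666 = 594141/2221624 + 24078569022 = 53493526825525869/2221624 ≈ 2.4079e+10)
J(z) = 114
B - J(629) = 53493526825525869/2221624 - 1*114 = 53493526825525869/2221624 - 114 = 53493526572260733/2221624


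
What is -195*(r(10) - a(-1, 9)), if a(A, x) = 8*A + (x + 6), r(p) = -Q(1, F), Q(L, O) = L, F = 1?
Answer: 1560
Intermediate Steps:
r(p) = -1 (r(p) = -1*1 = -1)
a(A, x) = 6 + x + 8*A (a(A, x) = 8*A + (6 + x) = 6 + x + 8*A)
-195*(r(10) - a(-1, 9)) = -195*(-1 - (6 + 9 + 8*(-1))) = -195*(-1 - (6 + 9 - 8)) = -195*(-1 - 1*7) = -195*(-1 - 7) = -195*(-8) = 1560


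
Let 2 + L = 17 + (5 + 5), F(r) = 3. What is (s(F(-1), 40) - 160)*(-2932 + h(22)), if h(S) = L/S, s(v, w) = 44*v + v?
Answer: 1611975/22 ≈ 73272.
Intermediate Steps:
s(v, w) = 45*v
L = 25 (L = -2 + (17 + (5 + 5)) = -2 + (17 + 10) = -2 + 27 = 25)
h(S) = 25/S
(s(F(-1), 40) - 160)*(-2932 + h(22)) = (45*3 - 160)*(-2932 + 25/22) = (135 - 160)*(-2932 + 25*(1/22)) = -25*(-2932 + 25/22) = -25*(-64479/22) = 1611975/22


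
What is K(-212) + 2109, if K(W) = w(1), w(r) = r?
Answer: 2110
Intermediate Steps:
K(W) = 1
K(-212) + 2109 = 1 + 2109 = 2110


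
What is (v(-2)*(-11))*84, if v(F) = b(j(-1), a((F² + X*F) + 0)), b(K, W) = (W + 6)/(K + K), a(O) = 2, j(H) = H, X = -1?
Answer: 3696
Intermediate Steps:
b(K, W) = (6 + W)/(2*K) (b(K, W) = (6 + W)/((2*K)) = (6 + W)*(1/(2*K)) = (6 + W)/(2*K))
v(F) = -4 (v(F) = (½)*(6 + 2)/(-1) = (½)*(-1)*8 = -4)
(v(-2)*(-11))*84 = -4*(-11)*84 = 44*84 = 3696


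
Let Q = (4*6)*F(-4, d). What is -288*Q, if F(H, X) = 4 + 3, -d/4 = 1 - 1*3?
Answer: -48384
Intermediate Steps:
d = 8 (d = -4*(1 - 1*3) = -4*(1 - 3) = -4*(-2) = 8)
F(H, X) = 7
Q = 168 (Q = (4*6)*7 = 24*7 = 168)
-288*Q = -288*168 = -48384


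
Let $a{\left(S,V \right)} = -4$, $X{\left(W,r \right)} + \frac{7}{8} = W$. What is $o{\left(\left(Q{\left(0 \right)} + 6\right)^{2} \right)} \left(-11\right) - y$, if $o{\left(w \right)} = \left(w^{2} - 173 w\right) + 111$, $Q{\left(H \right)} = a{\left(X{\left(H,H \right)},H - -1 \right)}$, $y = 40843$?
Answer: $-34628$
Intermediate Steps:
$X{\left(W,r \right)} = - \frac{7}{8} + W$
$Q{\left(H \right)} = -4$
$o{\left(w \right)} = 111 + w^{2} - 173 w$
$o{\left(\left(Q{\left(0 \right)} + 6\right)^{2} \right)} \left(-11\right) - y = \left(111 + \left(\left(-4 + 6\right)^{2}\right)^{2} - 173 \left(-4 + 6\right)^{2}\right) \left(-11\right) - 40843 = \left(111 + \left(2^{2}\right)^{2} - 173 \cdot 2^{2}\right) \left(-11\right) - 40843 = \left(111 + 4^{2} - 692\right) \left(-11\right) - 40843 = \left(111 + 16 - 692\right) \left(-11\right) - 40843 = \left(-565\right) \left(-11\right) - 40843 = 6215 - 40843 = -34628$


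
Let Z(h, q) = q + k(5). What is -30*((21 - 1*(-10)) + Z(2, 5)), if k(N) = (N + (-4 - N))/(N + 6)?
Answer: -11760/11 ≈ -1069.1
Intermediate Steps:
k(N) = -4/(6 + N)
Z(h, q) = -4/11 + q (Z(h, q) = q - 4/(6 + 5) = q - 4/11 = -4/11 + q)
-30*((21 - 1*(-10)) + Z(2, 5)) = -30*((21 - 1*(-10)) + (-4/11 + 5)) = -30*((21 + 10) + 51/11) = -30*(31 + 51/11) = -30*392/11 = -11760/11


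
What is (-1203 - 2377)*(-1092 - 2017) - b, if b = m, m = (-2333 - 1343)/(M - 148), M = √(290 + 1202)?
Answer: 56797376648/5103 - 1838*√373/5103 ≈ 1.1130e+7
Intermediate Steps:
M = 2*√373 (M = √1492 = 2*√373 ≈ 38.626)
m = -3676/(-148 + 2*√373) (m = (-2333 - 1343)/(2*√373 - 148) = -3676/(-148 + 2*√373) ≈ 33.610)
b = 136012/5103 + 1838*√373/5103 ≈ 33.610
(-1203 - 2377)*(-1092 - 2017) - b = (-1203 - 2377)*(-1092 - 2017) - (136012/5103 + 1838*√373/5103) = -3580*(-3109) + (-136012/5103 - 1838*√373/5103) = 11130220 + (-136012/5103 - 1838*√373/5103) = 56797376648/5103 - 1838*√373/5103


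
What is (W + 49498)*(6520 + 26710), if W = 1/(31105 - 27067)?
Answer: 3320888648875/2019 ≈ 1.6448e+9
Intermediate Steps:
W = 1/4038 ≈ 0.00024765
(W + 49498)*(6520 + 26710) = (1/4038 + 49498)*(6520 + 26710) = (199872925/4038)*33230 = 3320888648875/2019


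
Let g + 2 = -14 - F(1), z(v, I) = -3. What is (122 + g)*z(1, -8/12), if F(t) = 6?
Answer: -300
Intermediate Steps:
g = -22 (g = -2 + (-14 - 1*6) = -2 + (-14 - 6) = -2 - 20 = -22)
(122 + g)*z(1, -8/12) = (122 - 22)*(-3) = 100*(-3) = -300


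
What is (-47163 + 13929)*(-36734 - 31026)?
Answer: 2251935840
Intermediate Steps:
(-47163 + 13929)*(-36734 - 31026) = -33234*(-67760) = 2251935840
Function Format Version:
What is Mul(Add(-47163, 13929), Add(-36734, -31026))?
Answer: 2251935840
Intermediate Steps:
Mul(Add(-47163, 13929), Add(-36734, -31026)) = Mul(-33234, -67760) = 2251935840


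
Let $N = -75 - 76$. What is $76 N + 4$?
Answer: $-11472$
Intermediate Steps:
$N = -151$ ($N = -75 - 76 = -151$)
$76 N + 4 = 76 \left(-151\right) + 4 = -11476 + 4 = -11472$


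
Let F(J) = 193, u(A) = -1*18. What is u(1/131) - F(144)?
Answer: -211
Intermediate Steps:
u(A) = -18
u(1/131) - F(144) = -18 - 1*193 = -18 - 193 = -211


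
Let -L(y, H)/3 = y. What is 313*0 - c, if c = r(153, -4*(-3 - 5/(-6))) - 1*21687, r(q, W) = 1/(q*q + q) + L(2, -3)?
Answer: 511130465/23562 ≈ 21693.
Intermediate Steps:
L(y, H) = -3*y
r(q, W) = -6 + 1/(q + q**2) (r(q, W) = 1/(q*q + q) - 3*2 = 1/(q**2 + q) - 6 = 1/(q + q**2) - 6 = -6 + 1/(q + q**2))
c = -511130465/23562 (c = (1 - 6*153 - 6*153**2)/(153*(1 + 153)) - 1*21687 = (1/153)*(1 - 918 - 6*23409)/154 - 21687 = (1/153)*(1/154)*(1 - 918 - 140454) - 21687 = (1/153)*(1/154)*(-141371) - 21687 = -141371/23562 - 21687 = -511130465/23562 ≈ -21693.)
313*0 - c = 313*0 - 1*(-511130465/23562) = 0 + 511130465/23562 = 511130465/23562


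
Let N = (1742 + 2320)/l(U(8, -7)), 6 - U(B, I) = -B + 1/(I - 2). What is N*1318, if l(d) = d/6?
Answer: 289100664/127 ≈ 2.2764e+6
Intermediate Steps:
U(B, I) = 6 + B - 1/(-2 + I) (U(B, I) = 6 - (-B + 1/(I - 2)) = 6 - (-B + 1/(-2 + I)) = 6 - (1/(-2 + I) - B) = 6 + (B - 1/(-2 + I)) = 6 + B - 1/(-2 + I))
l(d) = d/6 (l(d) = d*(⅙) = d/6)
N = 219348/127 (N = (1742 + 2320)/((((-13 - 2*8 + 6*(-7) + 8*(-7))/(-2 - 7))/6)) = 4062/((((-13 - 16 - 42 - 56)/(-9))/6)) = 4062/(((-⅑*(-127))/6)) = 4062/(((⅙)*(127/9))) = 4062/(127/54) = 4062*(54/127) = 219348/127 ≈ 1727.2)
N*1318 = (219348/127)*1318 = 289100664/127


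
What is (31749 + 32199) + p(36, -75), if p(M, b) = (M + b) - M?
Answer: 63873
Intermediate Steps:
p(M, b) = b
(31749 + 32199) + p(36, -75) = (31749 + 32199) - 75 = 63948 - 75 = 63873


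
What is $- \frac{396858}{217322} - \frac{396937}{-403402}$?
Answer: $- \frac{5273583443}{6262009246} \approx -0.84216$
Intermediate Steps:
$- \frac{396858}{217322} - \frac{396937}{-403402} = \left(-396858\right) \frac{1}{217322} - - \frac{396937}{403402} = - \frac{28347}{15523} + \frac{396937}{403402} = - \frac{5273583443}{6262009246}$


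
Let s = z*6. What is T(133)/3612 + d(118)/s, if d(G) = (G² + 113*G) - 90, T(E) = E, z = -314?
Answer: -1165241/81012 ≈ -14.384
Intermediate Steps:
d(G) = -90 + G² + 113*G
s = -1884 (s = -314*6 = -1884)
T(133)/3612 + d(118)/s = 133/3612 + (-90 + 118² + 113*118)/(-1884) = 133*(1/3612) + (-90 + 13924 + 13334)*(-1/1884) = 19/516 + 27168*(-1/1884) = 19/516 - 2264/157 = -1165241/81012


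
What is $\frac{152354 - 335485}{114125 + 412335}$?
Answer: $- \frac{183131}{526460} \approx -0.34785$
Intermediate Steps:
$\frac{152354 - 335485}{114125 + 412335} = - \frac{183131}{526460}$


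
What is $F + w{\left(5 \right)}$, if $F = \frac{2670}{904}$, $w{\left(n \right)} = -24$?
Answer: $- \frac{9513}{452} \approx -21.046$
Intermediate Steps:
$F = \frac{1335}{452}$ ($F = 2670 \cdot \frac{1}{904} = \frac{1335}{452} \approx 2.9535$)
$F + w{\left(5 \right)} = \frac{1335}{452} - 24 = - \frac{9513}{452}$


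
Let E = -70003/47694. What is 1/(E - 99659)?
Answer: -47694/4753206349 ≈ -1.0034e-5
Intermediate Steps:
E = -70003/47694 (E = -70003*1/47694 = -70003/47694 ≈ -1.4678)
1/(E - 99659) = 1/(-70003/47694 - 99659) = 1/(-4753206349/47694) = -47694/4753206349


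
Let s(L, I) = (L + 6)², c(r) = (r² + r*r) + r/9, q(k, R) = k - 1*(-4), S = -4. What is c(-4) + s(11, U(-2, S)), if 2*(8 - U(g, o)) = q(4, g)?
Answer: 2885/9 ≈ 320.56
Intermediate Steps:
q(k, R) = 4 + k (q(k, R) = k + 4 = 4 + k)
U(g, o) = 4 (U(g, o) = 8 - (4 + 4)/2 = 8 - ½*8 = 8 - 4 = 4)
c(r) = 2*r² + r/9 (c(r) = (r² + r²) + r*(⅑) = 2*r² + r/9)
s(L, I) = (6 + L)²
c(-4) + s(11, U(-2, S)) = (⅑)*(-4)*(1 + 18*(-4)) + (6 + 11)² = (⅑)*(-4)*(1 - 72) + 17² = (⅑)*(-4)*(-71) + 289 = 284/9 + 289 = 2885/9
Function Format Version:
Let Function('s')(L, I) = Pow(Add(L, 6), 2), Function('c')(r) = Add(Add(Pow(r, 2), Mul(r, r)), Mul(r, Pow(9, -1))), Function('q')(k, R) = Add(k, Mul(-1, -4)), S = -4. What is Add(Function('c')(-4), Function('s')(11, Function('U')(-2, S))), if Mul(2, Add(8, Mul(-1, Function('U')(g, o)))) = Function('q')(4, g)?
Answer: Rational(2885, 9) ≈ 320.56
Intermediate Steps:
Function('q')(k, R) = Add(4, k) (Function('q')(k, R) = Add(k, 4) = Add(4, k))
Function('U')(g, o) = 4 (Function('U')(g, o) = Add(8, Mul(Rational(-1, 2), Add(4, 4))) = Add(8, Mul(Rational(-1, 2), 8)) = Add(8, -4) = 4)
Function('c')(r) = Add(Mul(2, Pow(r, 2)), Mul(Rational(1, 9), r)) (Function('c')(r) = Add(Add(Pow(r, 2), Pow(r, 2)), Mul(r, Rational(1, 9))) = Add(Mul(2, Pow(r, 2)), Mul(Rational(1, 9), r)))
Function('s')(L, I) = Pow(Add(6, L), 2)
Add(Function('c')(-4), Function('s')(11, Function('U')(-2, S))) = Add(Mul(Rational(1, 9), -4, Add(1, Mul(18, -4))), Pow(Add(6, 11), 2)) = Add(Mul(Rational(1, 9), -4, Add(1, -72)), Pow(17, 2)) = Add(Mul(Rational(1, 9), -4, -71), 289) = Add(Rational(284, 9), 289) = Rational(2885, 9)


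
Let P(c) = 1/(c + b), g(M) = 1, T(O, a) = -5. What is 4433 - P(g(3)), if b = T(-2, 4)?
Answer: 17733/4 ≈ 4433.3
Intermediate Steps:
b = -5
P(c) = 1/(-5 + c) (P(c) = 1/(c - 5) = 1/(-5 + c))
4433 - P(g(3)) = 4433 - 1/(-5 + 1) = 4433 - 1/(-4) = 4433 - 1*(-1/4) = 4433 + 1/4 = 17733/4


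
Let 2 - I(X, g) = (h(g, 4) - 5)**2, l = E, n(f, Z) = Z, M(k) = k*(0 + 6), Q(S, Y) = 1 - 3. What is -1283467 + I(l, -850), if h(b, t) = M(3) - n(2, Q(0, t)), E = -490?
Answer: -1283690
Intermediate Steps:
Q(S, Y) = -2
M(k) = 6*k (M(k) = k*6 = 6*k)
h(b, t) = 20 (h(b, t) = 6*3 - 1*(-2) = 18 + 2 = 20)
l = -490
I(X, g) = -223 (I(X, g) = 2 - (20 - 5)**2 = 2 - 1*15**2 = 2 - 1*225 = 2 - 225 = -223)
-1283467 + I(l, -850) = -1283467 - 223 = -1283690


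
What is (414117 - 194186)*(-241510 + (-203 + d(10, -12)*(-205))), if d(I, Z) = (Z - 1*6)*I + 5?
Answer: -45270157178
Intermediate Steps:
d(I, Z) = 5 + I*(-6 + Z) (d(I, Z) = (Z - 6)*I + 5 = (-6 + Z)*I + 5 = I*(-6 + Z) + 5 = 5 + I*(-6 + Z))
(414117 - 194186)*(-241510 + (-203 + d(10, -12)*(-205))) = (414117 - 194186)*(-241510 + (-203 + (5 - 6*10 + 10*(-12))*(-205))) = 219931*(-241510 + (-203 + (5 - 60 - 120)*(-205))) = 219931*(-241510 + (-203 - 175*(-205))) = 219931*(-241510 + (-203 + 35875)) = 219931*(-241510 + 35672) = 219931*(-205838) = -45270157178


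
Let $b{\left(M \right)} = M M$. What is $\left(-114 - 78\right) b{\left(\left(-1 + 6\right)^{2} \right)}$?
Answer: $-120000$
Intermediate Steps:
$b{\left(M \right)} = M^{2}$
$\left(-114 - 78\right) b{\left(\left(-1 + 6\right)^{2} \right)} = \left(-114 - 78\right) \left(\left(-1 + 6\right)^{2}\right)^{2} = - 192 \left(5^{2}\right)^{2} = - 192 \cdot 25^{2} = \left(-192\right) 625 = -120000$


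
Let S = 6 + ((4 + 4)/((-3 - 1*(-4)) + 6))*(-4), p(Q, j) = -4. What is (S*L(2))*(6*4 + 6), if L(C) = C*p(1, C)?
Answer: -2400/7 ≈ -342.86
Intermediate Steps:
S = 10/7 (S = 6 + (8/((-3 + 4) + 6))*(-4) = 6 + (8/(1 + 6))*(-4) = 6 + (8/7)*(-4) = 6 - 32/7 = 10/7 ≈ 1.4286)
L(C) = -4*C (L(C) = C*(-4) = -4*C)
(S*L(2))*(6*4 + 6) = (10*(-4*2)/7)*(6*4 + 6) = ((10/7)*(-8))*(24 + 6) = -80/7*30 = -2400/7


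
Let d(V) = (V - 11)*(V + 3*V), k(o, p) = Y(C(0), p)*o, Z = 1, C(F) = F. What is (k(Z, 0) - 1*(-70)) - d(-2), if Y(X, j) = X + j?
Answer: -34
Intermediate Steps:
k(o, p) = o*p (k(o, p) = (0 + p)*o = p*o = o*p)
d(V) = 4*V*(-11 + V) (d(V) = (-11 + V)*(4*V) = 4*V*(-11 + V))
(k(Z, 0) - 1*(-70)) - d(-2) = (1*0 - 1*(-70)) - 4*(-2)*(-11 - 2) = (0 + 70) - 4*(-2)*(-13) = 70 - 1*104 = 70 - 104 = -34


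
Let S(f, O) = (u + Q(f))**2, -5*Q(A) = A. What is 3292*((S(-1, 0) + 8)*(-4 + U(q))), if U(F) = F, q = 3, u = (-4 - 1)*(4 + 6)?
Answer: -204765692/25 ≈ -8.1906e+6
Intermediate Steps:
u = -50 (u = -5*10 = -50)
Q(A) = -A/5
S(f, O) = (-50 - f/5)**2
3292*((S(-1, 0) + 8)*(-4 + U(q))) = 3292*(((250 - 1)**2/25 + 8)*(-4 + 3)) = 3292*(((1/25)*249**2 + 8)*(-1)) = 3292*(((1/25)*62001 + 8)*(-1)) = 3292*((62001/25 + 8)*(-1)) = 3292*((62201/25)*(-1)) = 3292*(-62201/25) = -204765692/25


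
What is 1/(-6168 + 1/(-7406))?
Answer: -7406/45680209 ≈ -0.00016213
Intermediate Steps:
1/(-6168 + 1/(-7406)) = 1/(-6168 - 1/7406) = 1/(-45680209/7406) = -7406/45680209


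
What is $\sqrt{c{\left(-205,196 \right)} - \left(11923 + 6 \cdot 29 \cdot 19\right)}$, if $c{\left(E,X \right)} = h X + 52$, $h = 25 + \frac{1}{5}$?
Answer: $\frac{i \sqrt{255945}}{5} \approx 101.18 i$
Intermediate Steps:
$h = \frac{126}{5}$ ($h = 25 + \frac{1}{5} = \frac{126}{5} \approx 25.2$)
$c{\left(E,X \right)} = 52 + \frac{126 X}{5}$ ($c{\left(E,X \right)} = \frac{126 X}{5} + 52 = 52 + \frac{126 X}{5}$)
$\sqrt{c{\left(-205,196 \right)} - \left(11923 + 6 \cdot 29 \cdot 19\right)} = \sqrt{\left(52 + \frac{126}{5} \cdot 196\right) - \left(11923 + 6 \cdot 29 \cdot 19\right)} = \sqrt{\left(52 + \frac{24696}{5}\right) - \left(11923 + 174 \cdot 19\right)} = \sqrt{\frac{24956}{5} - 15229} = \sqrt{- \frac{51189}{5}} = \frac{i \sqrt{255945}}{5}$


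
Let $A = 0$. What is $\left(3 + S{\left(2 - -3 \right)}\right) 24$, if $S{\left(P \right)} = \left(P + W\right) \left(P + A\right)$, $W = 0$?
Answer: $672$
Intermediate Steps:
$S{\left(P \right)} = P^{2}$ ($S{\left(P \right)} = \left(P + 0\right) \left(P + 0\right) = P P = P^{2}$)
$\left(3 + S{\left(2 - -3 \right)}\right) 24 = \left(3 + \left(2 - -3\right)^{2}\right) 24 = \left(3 + \left(2 + 3\right)^{2}\right) 24 = \left(3 + 5^{2}\right) 24 = \left(3 + 25\right) 24 = 28 \cdot 24 = 672$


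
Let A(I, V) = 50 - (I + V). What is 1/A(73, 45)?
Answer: -1/68 ≈ -0.014706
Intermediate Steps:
A(I, V) = 50 - I - V (A(I, V) = 50 + (-I - V) = 50 - I - V)
1/A(73, 45) = 1/(50 - 1*73 - 1*45) = 1/(50 - 73 - 45) = 1/(-68) = -1/68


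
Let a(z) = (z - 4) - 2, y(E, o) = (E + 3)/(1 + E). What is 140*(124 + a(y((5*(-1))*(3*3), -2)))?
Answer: 183190/11 ≈ 16654.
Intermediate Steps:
y(E, o) = (3 + E)/(1 + E)
a(z) = -6 + z (a(z) = (-4 + z) - 2 = -6 + z)
140*(124 + a(y((5*(-1))*(3*3), -2))) = 140*(124 + (-6 + (3 + (5*(-1))*(3*3))/(1 + (5*(-1))*(3*3)))) = 140*(124 + (-6 + (3 - 5*9)/(1 - 5*9))) = 140*(124 + (-6 + (3 - 45)/(1 - 45))) = 140*(124 + (-6 - 42/(-44))) = 140*(124 + (-6 - 1/44*(-42))) = 140*(124 + (-6 + 21/22)) = 140*(124 - 111/22) = 140*(2617/22) = 183190/11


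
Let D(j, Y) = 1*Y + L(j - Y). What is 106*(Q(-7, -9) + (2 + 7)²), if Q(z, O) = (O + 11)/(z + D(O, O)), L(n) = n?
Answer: 34291/4 ≈ 8572.8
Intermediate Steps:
D(j, Y) = j (D(j, Y) = 1*Y + (j - Y) = Y + (j - Y) = j)
Q(z, O) = (11 + O)/(O + z) (Q(z, O) = (O + 11)/(z + O) = (11 + O)/(O + z))
106*(Q(-7, -9) + (2 + 7)²) = 106*((11 - 9)/(-9 - 7) + (2 + 7)²) = 106*(2/(-16) + 9²) = 106*(-1/16*2 + 81) = 106*(-⅛ + 81) = 106*(647/8) = 34291/4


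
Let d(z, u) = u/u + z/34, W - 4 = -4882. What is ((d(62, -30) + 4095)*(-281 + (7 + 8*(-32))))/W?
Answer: 6153565/13821 ≈ 445.23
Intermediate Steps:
W = -4878 (W = 4 - 4882 = -4878)
d(z, u) = 1 + z/34 (d(z, u) = 1 + z*(1/34) = 1 + z/34)
((d(62, -30) + 4095)*(-281 + (7 + 8*(-32))))/W = (((1 + (1/34)*62) + 4095)*(-281 + (7 + 8*(-32))))/(-4878) = (((1 + 31/17) + 4095)*(-281 + (7 - 256)))*(-1/4878) = ((48/17 + 4095)*(-281 - 249))*(-1/4878) = ((69663/17)*(-530))*(-1/4878) = -36921390/17*(-1/4878) = 6153565/13821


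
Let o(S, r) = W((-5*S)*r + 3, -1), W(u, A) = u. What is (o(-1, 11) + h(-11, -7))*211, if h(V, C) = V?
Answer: 9917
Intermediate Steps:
o(S, r) = 3 - 5*S*r (o(S, r) = (-5*S)*r + 3 = -5*S*r + 3 = 3 - 5*S*r)
(o(-1, 11) + h(-11, -7))*211 = ((3 - 5*(-1)*11) - 11)*211 = ((3 + 55) - 11)*211 = (58 - 11)*211 = 47*211 = 9917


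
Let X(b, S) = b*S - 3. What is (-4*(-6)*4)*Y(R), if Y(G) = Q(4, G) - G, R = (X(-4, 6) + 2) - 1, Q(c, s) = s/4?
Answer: 1872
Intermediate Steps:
Q(c, s) = s/4
X(b, S) = -3 + S*b (X(b, S) = S*b - 3 = -3 + S*b)
R = -26 (R = ((-3 + 6*(-4)) + 2) - 1 = ((-3 - 24) + 2) - 1 = (-27 + 2) - 1 = -25 - 1 = -26)
Y(G) = -3*G/4 (Y(G) = G/4 - G = -3*G/4)
(-4*(-6)*4)*Y(R) = (-4*(-6)*4)*(-3/4*(-26)) = (24*4)*(39/2) = 96*(39/2) = 1872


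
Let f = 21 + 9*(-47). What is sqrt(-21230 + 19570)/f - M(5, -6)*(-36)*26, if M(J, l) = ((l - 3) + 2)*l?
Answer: 39312 - I*sqrt(415)/201 ≈ 39312.0 - 0.10135*I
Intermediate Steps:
M(J, l) = l*(-1 + l) (M(J, l) = ((-3 + l) + 2)*l = (-1 + l)*l = l*(-1 + l))
f = -402 (f = 21 - 423 = -402)
sqrt(-21230 + 19570)/f - M(5, -6)*(-36)*26 = sqrt(-21230 + 19570)/(-402) - -6*(-1 - 6)*(-36)*26 = sqrt(-1660)*(-1/402) - -6*(-7)*(-36)*26 = (2*I*sqrt(415))*(-1/402) - 42*(-36)*26 = -I*sqrt(415)/201 - (-1512)*26 = -I*sqrt(415)/201 - 1*(-39312) = -I*sqrt(415)/201 + 39312 = 39312 - I*sqrt(415)/201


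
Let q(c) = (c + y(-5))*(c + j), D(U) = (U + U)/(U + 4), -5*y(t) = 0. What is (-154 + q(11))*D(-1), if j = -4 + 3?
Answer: 88/3 ≈ 29.333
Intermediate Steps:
y(t) = 0 (y(t) = -1/5*0 = 0)
D(U) = 2*U/(4 + U) (D(U) = (2*U)/(4 + U) = 2*U/(4 + U))
j = -1
q(c) = c*(-1 + c) (q(c) = (c + 0)*(c - 1) = c*(-1 + c))
(-154 + q(11))*D(-1) = (-154 + 11*(-1 + 11))*(2*(-1)/(4 - 1)) = (-154 + 11*10)*(2*(-1)/3) = (-154 + 110)*(2*(-1)*(1/3)) = -44*(-2/3) = 88/3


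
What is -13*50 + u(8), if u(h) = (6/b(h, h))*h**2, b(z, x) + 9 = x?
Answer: -1034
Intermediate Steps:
b(z, x) = -9 + x
u(h) = 6*h**2/(-9 + h) (u(h) = (6/(-9 + h))*h**2 = 6*h**2/(-9 + h))
-13*50 + u(8) = -13*50 + 6*8**2/(-9 + 8) = -650 + 6*64/(-1) = -650 + 6*64*(-1) = -650 - 384 = -1034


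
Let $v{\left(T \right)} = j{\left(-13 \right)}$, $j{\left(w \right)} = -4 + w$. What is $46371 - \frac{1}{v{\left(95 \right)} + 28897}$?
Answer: $\frac{1339194479}{28880} \approx 46371.0$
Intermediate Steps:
$v{\left(T \right)} = -17$ ($v{\left(T \right)} = -4 - 13 = -17$)
$46371 - \frac{1}{v{\left(95 \right)} + 28897} = 46371 - \frac{1}{-17 + 28897} = 46371 - \frac{1}{28880} = \frac{1339194479}{28880}$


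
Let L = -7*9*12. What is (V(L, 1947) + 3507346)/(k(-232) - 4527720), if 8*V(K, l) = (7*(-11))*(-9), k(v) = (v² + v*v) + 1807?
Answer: -28059461/35346120 ≈ -0.79385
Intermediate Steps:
L = -756 (L = -63*12 = -756)
k(v) = 1807 + 2*v² (k(v) = (v² + v²) + 1807 = 2*v² + 1807 = 1807 + 2*v²)
V(K, l) = 693/8 (V(K, l) = ((7*(-11))*(-9))/8 = (-77*(-9))/8 = (⅛)*693 = 693/8)
(V(L, 1947) + 3507346)/(k(-232) - 4527720) = (693/8 + 3507346)/((1807 + 2*(-232)²) - 4527720) = 28059461/(8*((1807 + 2*53824) - 4527720)) = 28059461/(8*((1807 + 107648) - 4527720)) = 28059461/(8*(109455 - 4527720)) = (28059461/8)/(-4418265) = (28059461/8)*(-1/4418265) = -28059461/35346120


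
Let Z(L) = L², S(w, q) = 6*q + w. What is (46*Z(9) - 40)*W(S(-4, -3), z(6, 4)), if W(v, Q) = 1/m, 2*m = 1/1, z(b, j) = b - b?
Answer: 7372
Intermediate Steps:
z(b, j) = 0
S(w, q) = w + 6*q
m = ½ (m = (½)/1 = (½)*1 = ½ ≈ 0.50000)
W(v, Q) = 2 (W(v, Q) = 1/(½) = 2)
(46*Z(9) - 40)*W(S(-4, -3), z(6, 4)) = (46*9² - 40)*2 = (46*81 - 40)*2 = (3726 - 40)*2 = 3686*2 = 7372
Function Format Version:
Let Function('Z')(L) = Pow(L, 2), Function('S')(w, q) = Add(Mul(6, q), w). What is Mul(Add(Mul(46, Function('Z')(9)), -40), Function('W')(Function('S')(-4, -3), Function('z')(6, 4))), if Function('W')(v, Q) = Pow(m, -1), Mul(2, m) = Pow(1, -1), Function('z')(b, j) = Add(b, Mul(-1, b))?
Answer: 7372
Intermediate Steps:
Function('z')(b, j) = 0
Function('S')(w, q) = Add(w, Mul(6, q))
m = Rational(1, 2) (m = Mul(Rational(1, 2), Pow(1, -1)) = Mul(Rational(1, 2), 1) = Rational(1, 2) ≈ 0.50000)
Function('W')(v, Q) = 2 (Function('W')(v, Q) = Pow(Rational(1, 2), -1) = 2)
Mul(Add(Mul(46, Function('Z')(9)), -40), Function('W')(Function('S')(-4, -3), Function('z')(6, 4))) = Mul(Add(Mul(46, Pow(9, 2)), -40), 2) = Mul(Add(Mul(46, 81), -40), 2) = Mul(Add(3726, -40), 2) = Mul(3686, 2) = 7372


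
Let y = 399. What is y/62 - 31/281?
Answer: 110197/17422 ≈ 6.3252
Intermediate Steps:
y/62 - 31/281 = 399/62 - 31/281 = 110197/17422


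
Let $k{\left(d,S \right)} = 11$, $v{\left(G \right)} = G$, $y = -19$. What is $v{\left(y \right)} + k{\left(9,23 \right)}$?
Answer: $-8$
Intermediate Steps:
$v{\left(y \right)} + k{\left(9,23 \right)} = -19 + 11 = -8$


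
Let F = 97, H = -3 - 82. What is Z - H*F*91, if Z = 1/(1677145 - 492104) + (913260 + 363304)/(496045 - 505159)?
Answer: 4051010555806910/5400231837 ≈ 7.5016e+5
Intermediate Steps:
H = -85
Z = -756390335005/5400231837 (Z = 1/1185041 + 1276564/(-9114) = 1/1185041 + 1276564*(-1/9114) = 1/1185041 - 638282/4557 = -756390335005/5400231837 ≈ -140.07)
Z - H*F*91 = -756390335005/5400231837 - (-85*97)*91 = -756390335005/5400231837 - (-8245)*91 = -756390335005/5400231837 - 1*(-750295) = -756390335005/5400231837 + 750295 = 4051010555806910/5400231837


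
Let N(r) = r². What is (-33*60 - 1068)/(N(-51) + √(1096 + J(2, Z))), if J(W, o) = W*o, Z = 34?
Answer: -2642616/2254679 + 2032*√291/2254679 ≈ -1.1567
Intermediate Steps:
(-33*60 - 1068)/(N(-51) + √(1096 + J(2, Z))) = (-33*60 - 1068)/((-51)² + √(1096 + 2*34)) = (-1980 - 1068)/(2601 + √(1096 + 68)) = -3048/(2601 + √1164) = -3048/(2601 + 2*√291)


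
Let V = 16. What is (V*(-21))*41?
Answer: -13776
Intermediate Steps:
(V*(-21))*41 = (16*(-21))*41 = -336*41 = -13776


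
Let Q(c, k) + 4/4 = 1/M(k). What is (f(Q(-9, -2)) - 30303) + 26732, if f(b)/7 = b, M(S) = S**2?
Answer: -14305/4 ≈ -3576.3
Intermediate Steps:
Q(c, k) = -1 + k**(-2) (Q(c, k) = -1 + 1/(k**2) = -1 + k**(-2))
f(b) = 7*b
(f(Q(-9, -2)) - 30303) + 26732 = (7*(-1 + (-2)**(-2)) - 30303) + 26732 = (7*(-1 + 1/4) - 30303) + 26732 = (7*(-3/4) - 30303) + 26732 = (-21/4 - 30303) + 26732 = -121233/4 + 26732 = -14305/4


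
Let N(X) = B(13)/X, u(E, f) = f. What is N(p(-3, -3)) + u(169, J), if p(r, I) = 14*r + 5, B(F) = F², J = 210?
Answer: 7601/37 ≈ 205.43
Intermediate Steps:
p(r, I) = 5 + 14*r
N(X) = 169/X (N(X) = 13²/X = 169/X)
N(p(-3, -3)) + u(169, J) = 169/(5 + 14*(-3)) + 210 = 169/(5 - 42) + 210 = 169/(-37) + 210 = 169*(-1/37) + 210 = -169/37 + 210 = 7601/37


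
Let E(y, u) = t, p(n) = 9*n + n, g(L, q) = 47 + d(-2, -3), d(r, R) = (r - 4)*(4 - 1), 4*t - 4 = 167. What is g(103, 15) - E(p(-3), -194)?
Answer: -55/4 ≈ -13.750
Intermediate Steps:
t = 171/4 (t = 1 + (¼)*167 = 1 + 167/4 = 171/4 ≈ 42.750)
d(r, R) = -12 + 3*r (d(r, R) = (-4 + r)*3 = -12 + 3*r)
g(L, q) = 29 (g(L, q) = 47 + (-12 + 3*(-2)) = 47 + (-12 - 6) = 47 - 18 = 29)
p(n) = 10*n
E(y, u) = 171/4
g(103, 15) - E(p(-3), -194) = 29 - 1*171/4 = 29 - 171/4 = -55/4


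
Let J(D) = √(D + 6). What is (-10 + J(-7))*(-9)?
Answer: 90 - 9*I ≈ 90.0 - 9.0*I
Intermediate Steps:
J(D) = √(6 + D)
(-10 + J(-7))*(-9) = (-10 + √(6 - 7))*(-9) = (-10 + √(-1))*(-9) = (-10 + I)*(-9) = 90 - 9*I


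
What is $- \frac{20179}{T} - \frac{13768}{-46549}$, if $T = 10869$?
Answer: $- \frac{789667879}{505941081} \approx -1.5608$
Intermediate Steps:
$- \frac{20179}{T} - \frac{13768}{-46549} = - \frac{20179}{10869} - \frac{13768}{-46549} = \left(-20179\right) \frac{1}{10869} - - \frac{13768}{46549} = - \frac{20179}{10869} + \frac{13768}{46549} = - \frac{789667879}{505941081}$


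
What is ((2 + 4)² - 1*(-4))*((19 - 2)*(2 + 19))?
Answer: 14280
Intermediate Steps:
((2 + 4)² - 1*(-4))*((19 - 2)*(2 + 19)) = (6² + 4)*(17*21) = (36 + 4)*357 = 40*357 = 14280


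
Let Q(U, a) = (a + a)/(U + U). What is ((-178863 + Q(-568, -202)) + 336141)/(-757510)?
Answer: -44667053/215132840 ≈ -0.20763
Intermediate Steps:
Q(U, a) = a/U (Q(U, a) = (2*a)/((2*U)) = (2*a)*(1/(2*U)) = a/U)
((-178863 + Q(-568, -202)) + 336141)/(-757510) = ((-178863 - 202/(-568)) + 336141)/(-757510) = ((-178863 - 202*(-1/568)) + 336141)*(-1/757510) = ((-178863 + 101/284) + 336141)*(-1/757510) = (-50796991/284 + 336141)*(-1/757510) = (44667053/284)*(-1/757510) = -44667053/215132840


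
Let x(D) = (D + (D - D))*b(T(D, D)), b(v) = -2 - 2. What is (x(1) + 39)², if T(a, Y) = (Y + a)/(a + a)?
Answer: 1225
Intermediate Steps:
T(a, Y) = (Y + a)/(2*a) (T(a, Y) = (Y + a)/((2*a)) = (Y + a)*(1/(2*a)) = (Y + a)/(2*a))
b(v) = -4
x(D) = -4*D (x(D) = (D + (D - D))*(-4) = (D + 0)*(-4) = D*(-4) = -4*D)
(x(1) + 39)² = (-4*1 + 39)² = (-4 + 39)² = 35² = 1225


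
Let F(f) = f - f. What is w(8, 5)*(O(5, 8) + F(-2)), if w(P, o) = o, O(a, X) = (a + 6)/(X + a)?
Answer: 55/13 ≈ 4.2308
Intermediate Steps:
O(a, X) = (6 + a)/(X + a)
F(f) = 0
w(8, 5)*(O(5, 8) + F(-2)) = 5*((6 + 5)/(8 + 5) + 0) = 5*(11/13 + 0) = 5*(11/13) = 55/13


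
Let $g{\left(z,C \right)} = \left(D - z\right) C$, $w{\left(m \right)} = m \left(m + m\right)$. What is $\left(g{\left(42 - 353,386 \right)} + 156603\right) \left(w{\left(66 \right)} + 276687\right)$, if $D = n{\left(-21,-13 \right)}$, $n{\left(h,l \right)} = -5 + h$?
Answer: $76091083587$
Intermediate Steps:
$D = -26$ ($D = -5 - 21 = -26$)
$w{\left(m \right)} = 2 m^{2}$ ($w{\left(m \right)} = m 2 m = 2 m^{2}$)
$g{\left(z,C \right)} = C \left(-26 - z\right)$ ($g{\left(z,C \right)} = \left(-26 - z\right) C = C \left(-26 - z\right)$)
$\left(g{\left(42 - 353,386 \right)} + 156603\right) \left(w{\left(66 \right)} + 276687\right) = \left(\left(-1\right) 386 \left(26 + \left(42 - 353\right)\right) + 156603\right) \left(2 \cdot 66^{2} + 276687\right) = \left(\left(-1\right) 386 \left(26 - 311\right) + 156603\right) \left(2 \cdot 4356 + 276687\right) = \left(\left(-1\right) 386 \left(-285\right) + 156603\right) \left(8712 + 276687\right) = \left(110010 + 156603\right) 285399 = 266613 \cdot 285399 = 76091083587$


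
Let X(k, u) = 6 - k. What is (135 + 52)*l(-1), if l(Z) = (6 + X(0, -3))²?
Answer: 26928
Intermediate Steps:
l(Z) = 144 (l(Z) = (6 + (6 - 1*0))² = (6 + (6 + 0))² = (6 + 6)² = 12² = 144)
(135 + 52)*l(-1) = (135 + 52)*144 = 187*144 = 26928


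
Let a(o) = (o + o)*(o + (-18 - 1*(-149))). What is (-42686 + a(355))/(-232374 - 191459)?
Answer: -302374/423833 ≈ -0.71343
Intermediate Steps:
a(o) = 2*o*(131 + o) (a(o) = (2*o)*(o + (-18 + 149)) = (2*o)*(o + 131) = (2*o)*(131 + o) = 2*o*(131 + o))
(-42686 + a(355))/(-232374 - 191459) = (-42686 + 2*355*(131 + 355))/(-232374 - 191459) = (-42686 + 2*355*486)/(-423833) = (-42686 + 345060)*(-1/423833) = 302374*(-1/423833) = -302374/423833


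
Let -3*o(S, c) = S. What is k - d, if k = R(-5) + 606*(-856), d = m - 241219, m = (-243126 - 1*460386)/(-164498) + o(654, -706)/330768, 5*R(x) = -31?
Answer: -18875571443505271/68013343080 ≈ -2.7753e+5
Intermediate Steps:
R(x) = -31/5 (R(x) = (1/5)*(-31) = -31/5)
o(S, c) = -S/3
m = 58165849163/13602668616 (m = (-243126 - 1*460386)/(-164498) - 1/3*654/330768 = (-243126 - 460386)*(-1/164498) - 218*1/330768 = -703512*(-1/164498) - 109/165384 = 351756/82249 - 109/165384 = 58165849163/13602668616 ≈ 4.2761)
d = -3281163955033741/13602668616 (d = 58165849163/13602668616 - 241219 = -3281163955033741/13602668616 ≈ -2.4121e+5)
k = -2593711/5 (k = -31/5 + 606*(-856) = -31/5 - 518736 = -2593711/5 ≈ -5.1874e+5)
k - d = -2593711/5 - 1*(-3281163955033741/13602668616) = -2593711/5 + 3281163955033741/13602668616 = -18875571443505271/68013343080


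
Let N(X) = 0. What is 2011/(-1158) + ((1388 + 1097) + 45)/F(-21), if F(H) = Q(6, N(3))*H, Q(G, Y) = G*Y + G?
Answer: -530521/24318 ≈ -21.816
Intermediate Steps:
Q(G, Y) = G + G*Y
F(H) = 6*H (F(H) = (6*(1 + 0))*H = (6*1)*H = 6*H)
2011/(-1158) + ((1388 + 1097) + 45)/F(-21) = 2011/(-1158) + ((1388 + 1097) + 45)/((6*(-21))) = 2011*(-1/1158) + (2485 + 45)/(-126) = -2011/1158 + 2530*(-1/126) = -2011/1158 - 1265/63 = -530521/24318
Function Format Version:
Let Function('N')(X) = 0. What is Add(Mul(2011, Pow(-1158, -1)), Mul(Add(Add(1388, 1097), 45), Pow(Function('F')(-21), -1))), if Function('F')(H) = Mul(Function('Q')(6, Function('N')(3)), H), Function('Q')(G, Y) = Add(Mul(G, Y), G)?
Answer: Rational(-530521, 24318) ≈ -21.816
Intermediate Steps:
Function('Q')(G, Y) = Add(G, Mul(G, Y))
Function('F')(H) = Mul(6, H) (Function('F')(H) = Mul(Mul(6, Add(1, 0)), H) = Mul(Mul(6, 1), H) = Mul(6, H))
Add(Mul(2011, Pow(-1158, -1)), Mul(Add(Add(1388, 1097), 45), Pow(Function('F')(-21), -1))) = Add(Mul(2011, Pow(-1158, -1)), Mul(Add(Add(1388, 1097), 45), Pow(Mul(6, -21), -1))) = Add(Mul(2011, Rational(-1, 1158)), Mul(Add(2485, 45), Pow(-126, -1))) = Add(Rational(-2011, 1158), Mul(2530, Rational(-1, 126))) = Add(Rational(-2011, 1158), Rational(-1265, 63)) = Rational(-530521, 24318)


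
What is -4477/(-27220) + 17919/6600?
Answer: 783793/272200 ≈ 2.8795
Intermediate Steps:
-4477/(-27220) + 17919/6600 = -4477*(-1/27220) + 17919*(1/6600) = 4477/27220 + 543/200 = 783793/272200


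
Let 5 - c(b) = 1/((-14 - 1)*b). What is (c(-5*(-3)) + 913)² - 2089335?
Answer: -63109268774/50625 ≈ -1.2466e+6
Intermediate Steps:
c(b) = 5 + 1/(15*b) (c(b) = 5 - 1/((-14 - 1)*b) = 5 - 1/((-15)*b) = 5 - (-1)/(15*b) = 5 + 1/(15*b))
(c(-5*(-3)) + 913)² - 2089335 = ((5 + 1/(15*((-5*(-3))))) + 913)² - 2089335 = ((5 + (1/15)/15) + 913)² - 2089335 = ((5 + (1/15)*(1/15)) + 913)² - 2089335 = ((5 + 1/225) + 913)² - 2089335 = (1126/225 + 913)² - 2089335 = (206551/225)² - 2089335 = 42663315601/50625 - 2089335 = -63109268774/50625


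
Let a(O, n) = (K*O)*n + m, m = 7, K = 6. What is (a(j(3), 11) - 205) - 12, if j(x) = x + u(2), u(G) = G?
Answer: 120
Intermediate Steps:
j(x) = 2 + x (j(x) = x + 2 = 2 + x)
a(O, n) = 7 + 6*O*n (a(O, n) = (6*O)*n + 7 = 6*O*n + 7 = 7 + 6*O*n)
(a(j(3), 11) - 205) - 12 = ((7 + 6*(2 + 3)*11) - 205) - 12 = ((7 + 6*5*11) - 205) - 12 = ((7 + 330) - 205) - 12 = (337 - 205) - 12 = 132 - 12 = 120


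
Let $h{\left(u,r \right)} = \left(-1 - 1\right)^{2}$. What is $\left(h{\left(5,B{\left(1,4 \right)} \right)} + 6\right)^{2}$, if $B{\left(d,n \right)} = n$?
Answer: $100$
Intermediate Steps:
$h{\left(u,r \right)} = 4$ ($h{\left(u,r \right)} = \left(-2\right)^{2} = 4$)
$\left(h{\left(5,B{\left(1,4 \right)} \right)} + 6\right)^{2} = \left(4 + 6\right)^{2} = 10^{2} = 100$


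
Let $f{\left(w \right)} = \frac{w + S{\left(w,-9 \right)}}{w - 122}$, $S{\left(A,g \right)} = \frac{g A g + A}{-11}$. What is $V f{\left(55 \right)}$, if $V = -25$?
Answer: $- \frac{8875}{67} \approx -132.46$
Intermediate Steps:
$S{\left(A,g \right)} = - \frac{A}{11} - \frac{A g^{2}}{11}$ ($S{\left(A,g \right)} = \left(A g g + A\right) \left(- \frac{1}{11}\right) = \left(A g^{2} + A\right) \left(- \frac{1}{11}\right) = \left(A + A g^{2}\right) \left(- \frac{1}{11}\right) = - \frac{A}{11} - \frac{A g^{2}}{11}$)
$f{\left(w \right)} = - \frac{71 w}{11 \left(-122 + w\right)}$ ($f{\left(w \right)} = \frac{w - \frac{w \left(1 + \left(-9\right)^{2}\right)}{11}}{w - 122} = \frac{w - \frac{w \left(1 + 81\right)}{11}}{-122 + w} = \frac{w - \frac{1}{11} w 82}{-122 + w} = \frac{w - \frac{82 w}{11}}{-122 + w} = \frac{\left(- \frac{71}{11}\right) w}{-122 + w} = - \frac{71 w}{11 \left(-122 + w\right)}$)
$V f{\left(55 \right)} = - 25 \left(\left(-71\right) 55 \frac{1}{-1342 + 11 \cdot 55}\right) = - 25 \left(\left(-71\right) 55 \frac{1}{-1342 + 605}\right) = - 25 \left(\left(-71\right) 55 \frac{1}{-737}\right) = - 25 \left(\left(-71\right) 55 \left(- \frac{1}{737}\right)\right) = \left(-25\right) \frac{355}{67} = - \frac{8875}{67}$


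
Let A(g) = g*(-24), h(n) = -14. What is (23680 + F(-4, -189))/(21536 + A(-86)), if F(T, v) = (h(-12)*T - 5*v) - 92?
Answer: 24589/23600 ≈ 1.0419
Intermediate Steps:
A(g) = -24*g
F(T, v) = -92 - 14*T - 5*v (F(T, v) = (-14*T - 5*v) - 92 = -92 - 14*T - 5*v)
(23680 + F(-4, -189))/(21536 + A(-86)) = (23680 + (-92 - 14*(-4) - 5*(-189)))/(21536 - 24*(-86)) = (23680 + (-92 + 56 + 945))/(21536 + 2064) = (23680 + 909)/23600 = 24589*(1/23600) = 24589/23600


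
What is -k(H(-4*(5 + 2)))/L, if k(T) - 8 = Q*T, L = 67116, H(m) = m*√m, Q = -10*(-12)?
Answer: -2/16779 + 80*I*√7/799 ≈ -0.0001192 + 0.26491*I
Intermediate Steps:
Q = 120
H(m) = m^(3/2)
k(T) = 8 + 120*T
-k(H(-4*(5 + 2)))/L = -(8 + 120*(-4*(5 + 2))^(3/2))/67116 = -(8 + 120*(-4*7)^(3/2))/67116 = -(8 + 120*(-28)^(3/2))/67116 = -(8 + 120*(-56*I*√7))/67116 = -(8 - 6720*I*√7)/67116 = -(2/16779 - 80*I*√7/799) = -2/16779 + 80*I*√7/799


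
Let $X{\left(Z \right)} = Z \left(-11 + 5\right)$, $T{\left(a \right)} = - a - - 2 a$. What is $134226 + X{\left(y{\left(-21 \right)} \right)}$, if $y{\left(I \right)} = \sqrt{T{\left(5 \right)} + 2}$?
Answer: $134226 - 6 \sqrt{7} \approx 1.3421 \cdot 10^{5}$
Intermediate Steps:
$T{\left(a \right)} = a$ ($T{\left(a \right)} = - a + 2 a = a$)
$y{\left(I \right)} = \sqrt{7}$ ($y{\left(I \right)} = \sqrt{5 + 2} = \sqrt{7}$)
$X{\left(Z \right)} = - 6 Z$ ($X{\left(Z \right)} = Z \left(-6\right) = - 6 Z$)
$134226 + X{\left(y{\left(-21 \right)} \right)} = 134226 - 6 \sqrt{7}$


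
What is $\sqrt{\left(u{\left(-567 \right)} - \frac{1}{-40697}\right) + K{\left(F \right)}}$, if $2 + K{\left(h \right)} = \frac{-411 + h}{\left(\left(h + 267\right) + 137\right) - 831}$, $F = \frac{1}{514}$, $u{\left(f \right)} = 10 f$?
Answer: $\frac{5 i \sqrt{18097781025340124830686}}{8932055469} \approx 75.306 i$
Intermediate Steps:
$F = \frac{1}{514} \approx 0.0019455$
$K{\left(h \right)} = -2 + \frac{-411 + h}{-427 + h}$ ($K{\left(h \right)} = -2 + \frac{-411 + h}{\left(\left(h + 267\right) + 137\right) - 831} = -2 + \frac{-411 + h}{\left(\left(267 + h\right) + 137\right) - 831} = -2 + \frac{-411 + h}{\left(404 + h\right) - 831} = -2 + \frac{-411 + h}{-427 + h}$)
$\sqrt{\left(u{\left(-567 \right)} - \frac{1}{-40697}\right) + K{\left(F \right)}} = \sqrt{\left(10 \left(-567\right) - \frac{1}{-40697}\right) + \frac{443 - \frac{1}{514}}{-427 + \frac{1}{514}}} = \sqrt{\left(-5670 - - \frac{1}{40697}\right) + \frac{443 - \frac{1}{514}}{- \frac{219477}{514}}} = \sqrt{\left(-5670 + \frac{1}{40697}\right) - \frac{227701}{219477}} = \sqrt{- \frac{230751989}{40697} - \frac{227701}{219477}} = \sqrt{- \frac{50654021037350}{8932055469}} = \frac{5 i \sqrt{18097781025340124830686}}{8932055469}$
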